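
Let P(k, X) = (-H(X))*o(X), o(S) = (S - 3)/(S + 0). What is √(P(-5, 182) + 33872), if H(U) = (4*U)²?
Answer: 4*I*√30461 ≈ 698.12*I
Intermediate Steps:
o(S) = (-3 + S)/S
H(U) = 16*U²
P(k, X) = -16*X*(-3 + X) (P(k, X) = (-16*X²)*((-3 + X)/X) = -16*X*(-3 + X))
√(P(-5, 182) + 33872) = √(16*182*(3 - 1*182) + 33872) = √(16*182*(3 - 182) + 33872) = √(16*182*(-179) + 33872) = √(-521248 + 33872) = √(-487376) = 4*I*√30461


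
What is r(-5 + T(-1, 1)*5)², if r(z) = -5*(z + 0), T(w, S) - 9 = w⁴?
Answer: 50625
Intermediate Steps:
T(w, S) = 9 + w⁴
r(z) = -5*z
r(-5 + T(-1, 1)*5)² = (-5*(-5 + (9 + (-1)⁴)*5))² = (-5*(-5 + (9 + 1)*5))² = (-5*(-5 + 10*5))² = (-5*(-5 + 50))² = (-5*45)² = (-225)² = 50625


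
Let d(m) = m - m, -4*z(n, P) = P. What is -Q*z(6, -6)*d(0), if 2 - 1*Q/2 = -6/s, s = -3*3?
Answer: 0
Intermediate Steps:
z(n, P) = -P/4
s = -9
d(m) = 0
Q = 8/3 (Q = 4 - (-12)/(-9) = 4 - (-12)*(-1)/9 = 4 - 2*⅔ = 4 - 4/3 = 8/3 ≈ 2.6667)
-Q*z(6, -6)*d(0) = -8*(-¼*(-6))/3*0 = -(8/3)*(3/2)*0 = -4*0 = -1*0 = 0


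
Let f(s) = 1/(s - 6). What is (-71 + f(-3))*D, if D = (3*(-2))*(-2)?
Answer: -2560/3 ≈ -853.33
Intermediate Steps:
f(s) = 1/(-6 + s)
D = 12 (D = -6*(-2) = 12)
(-71 + f(-3))*D = (-71 + 1/(-6 - 3))*12 = (-71 + 1/(-9))*12 = (-71 - ⅑)*12 = -640/9*12 = -2560/3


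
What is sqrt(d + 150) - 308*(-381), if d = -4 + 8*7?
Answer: 117348 + sqrt(202) ≈ 1.1736e+5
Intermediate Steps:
d = 52 (d = -4 + 56 = 52)
sqrt(d + 150) - 308*(-381) = sqrt(52 + 150) - 308*(-381) = sqrt(202) + 117348 = 117348 + sqrt(202)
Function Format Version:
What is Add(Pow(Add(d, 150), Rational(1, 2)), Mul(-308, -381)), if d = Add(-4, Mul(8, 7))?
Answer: Add(117348, Pow(202, Rational(1, 2))) ≈ 1.1736e+5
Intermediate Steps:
d = 52 (d = Add(-4, 56) = 52)
Add(Pow(Add(d, 150), Rational(1, 2)), Mul(-308, -381)) = Add(Pow(Add(52, 150), Rational(1, 2)), Mul(-308, -381)) = Add(Pow(202, Rational(1, 2)), 117348) = Add(117348, Pow(202, Rational(1, 2)))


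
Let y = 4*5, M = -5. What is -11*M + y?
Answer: 75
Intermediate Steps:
y = 20
-11*M + y = -11*(-5) + 20 = 55 + 20 = 75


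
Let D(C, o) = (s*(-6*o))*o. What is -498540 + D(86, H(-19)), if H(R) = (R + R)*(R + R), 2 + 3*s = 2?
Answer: -498540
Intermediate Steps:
s = 0 (s = -⅔ + (⅓)*2 = -⅔ + ⅔ = 0)
H(R) = 4*R² (H(R) = (2*R)*(2*R) = 4*R²)
D(C, o) = 0 (D(C, o) = (0*(-6*o))*o = 0*o = 0)
-498540 + D(86, H(-19)) = -498540 + 0 = -498540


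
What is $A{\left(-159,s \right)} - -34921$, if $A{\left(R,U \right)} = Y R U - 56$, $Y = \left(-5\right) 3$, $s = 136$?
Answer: $359225$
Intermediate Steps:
$Y = -15$
$A{\left(R,U \right)} = -56 - 15 R U$ ($A{\left(R,U \right)} = - 15 R U - 56 = -56 - 15 R U$)
$A{\left(-159,s \right)} - -34921 = \left(-56 - \left(-2385\right) 136\right) - -34921 = \left(-56 + 324360\right) + 34921 = 324304 + 34921 = 359225$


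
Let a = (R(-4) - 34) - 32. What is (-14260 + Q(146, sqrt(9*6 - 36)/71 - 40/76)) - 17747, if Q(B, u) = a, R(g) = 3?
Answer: -32070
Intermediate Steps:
a = -63 (a = (3 - 34) - 32 = -31 - 32 = -63)
Q(B, u) = -63
(-14260 + Q(146, sqrt(9*6 - 36)/71 - 40/76)) - 17747 = (-14260 - 63) - 17747 = -14323 - 17747 = -32070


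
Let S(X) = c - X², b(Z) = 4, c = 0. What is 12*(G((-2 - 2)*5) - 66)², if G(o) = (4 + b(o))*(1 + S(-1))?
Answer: 52272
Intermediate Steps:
S(X) = -X² (S(X) = 0 - X² = -X²)
G(o) = 0 (G(o) = (4 + 4)*(1 - 1*(-1)²) = 8*(1 - 1*1) = 8*(1 - 1) = 8*0 = 0)
12*(G((-2 - 2)*5) - 66)² = 12*(0 - 66)² = 12*(-66)² = 12*4356 = 52272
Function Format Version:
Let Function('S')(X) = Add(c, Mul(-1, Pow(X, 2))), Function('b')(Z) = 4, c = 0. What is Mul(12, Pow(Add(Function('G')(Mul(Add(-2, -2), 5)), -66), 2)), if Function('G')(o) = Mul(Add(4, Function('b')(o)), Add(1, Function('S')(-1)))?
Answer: 52272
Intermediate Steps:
Function('S')(X) = Mul(-1, Pow(X, 2)) (Function('S')(X) = Add(0, Mul(-1, Pow(X, 2))) = Mul(-1, Pow(X, 2)))
Function('G')(o) = 0 (Function('G')(o) = Mul(Add(4, 4), Add(1, Mul(-1, Pow(-1, 2)))) = Mul(8, Add(1, Mul(-1, 1))) = Mul(8, Add(1, -1)) = Mul(8, 0) = 0)
Mul(12, Pow(Add(Function('G')(Mul(Add(-2, -2), 5)), -66), 2)) = Mul(12, Pow(Add(0, -66), 2)) = Mul(12, Pow(-66, 2)) = Mul(12, 4356) = 52272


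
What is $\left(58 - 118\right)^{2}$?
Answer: $3600$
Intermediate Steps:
$\left(58 - 118\right)^{2} = \left(-60\right)^{2} = 3600$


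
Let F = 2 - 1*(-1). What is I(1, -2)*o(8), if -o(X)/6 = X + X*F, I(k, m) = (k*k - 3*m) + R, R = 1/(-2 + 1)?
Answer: -1152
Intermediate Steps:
R = -1 (R = 1/(-1) = -1)
F = 3 (F = 2 + 1 = 3)
I(k, m) = -1 + k**2 - 3*m (I(k, m) = (k*k - 3*m) - 1 = (k**2 - 3*m) - 1 = -1 + k**2 - 3*m)
o(X) = -24*X (o(X) = -6*(X + X*3) = -6*(X + 3*X) = -24*X)
I(1, -2)*o(8) = (-1 + 1**2 - 3*(-2))*(-24*8) = (-1 + 1 + 6)*(-192) = 6*(-192) = -1152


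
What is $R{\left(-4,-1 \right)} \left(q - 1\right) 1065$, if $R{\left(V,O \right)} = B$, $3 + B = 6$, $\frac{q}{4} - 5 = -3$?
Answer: $22365$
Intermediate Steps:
$q = 8$ ($q = 20 + 4 \left(-3\right) = 20 - 12 = 8$)
$B = 3$ ($B = -3 + 6 = 3$)
$R{\left(V,O \right)} = 3$
$R{\left(-4,-1 \right)} \left(q - 1\right) 1065 = 3 \left(8 - 1\right) 1065 = 3 \cdot 7 \cdot 1065 = 21 \cdot 1065 = 22365$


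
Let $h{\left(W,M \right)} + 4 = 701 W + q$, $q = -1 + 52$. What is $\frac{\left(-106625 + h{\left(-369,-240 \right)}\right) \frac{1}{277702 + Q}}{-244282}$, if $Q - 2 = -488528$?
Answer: $- \frac{365247}{51500508368} \approx -7.0921 \cdot 10^{-6}$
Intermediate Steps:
$q = 51$
$h{\left(W,M \right)} = 47 + 701 W$ ($h{\left(W,M \right)} = -4 + \left(701 W + 51\right) = -4 + \left(51 + 701 W\right) = 47 + 701 W$)
$Q = -488526$ ($Q = 2 - 488528 = -488526$)
$\frac{\left(-106625 + h{\left(-369,-240 \right)}\right) \frac{1}{277702 + Q}}{-244282} = \frac{\left(-106625 + \left(47 + 701 \left(-369\right)\right)\right) \frac{1}{277702 - 488526}}{-244282} = \frac{-106625 + \left(47 - 258669\right)}{-210824} \left(- \frac{1}{244282}\right) = \left(-106625 - 258622\right) \left(- \frac{1}{210824}\right) \left(- \frac{1}{244282}\right) = \left(-365247\right) \left(- \frac{1}{210824}\right) \left(- \frac{1}{244282}\right) = \frac{365247}{210824} \left(- \frac{1}{244282}\right) = - \frac{365247}{51500508368}$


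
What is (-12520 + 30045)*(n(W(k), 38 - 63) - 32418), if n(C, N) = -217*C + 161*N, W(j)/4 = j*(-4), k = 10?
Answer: -30195575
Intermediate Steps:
W(j) = -16*j (W(j) = 4*(j*(-4)) = 4*(-4*j) = -16*j)
(-12520 + 30045)*(n(W(k), 38 - 63) - 32418) = (-12520 + 30045)*((-(-3472)*10 + 161*(38 - 63)) - 32418) = 17525*((-217*(-160) + 161*(-25)) - 32418) = 17525*((34720 - 4025) - 32418) = 17525*(30695 - 32418) = 17525*(-1723) = -30195575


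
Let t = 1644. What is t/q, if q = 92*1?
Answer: 411/23 ≈ 17.870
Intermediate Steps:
q = 92
t/q = 1644/92 = 1644*(1/92) = 411/23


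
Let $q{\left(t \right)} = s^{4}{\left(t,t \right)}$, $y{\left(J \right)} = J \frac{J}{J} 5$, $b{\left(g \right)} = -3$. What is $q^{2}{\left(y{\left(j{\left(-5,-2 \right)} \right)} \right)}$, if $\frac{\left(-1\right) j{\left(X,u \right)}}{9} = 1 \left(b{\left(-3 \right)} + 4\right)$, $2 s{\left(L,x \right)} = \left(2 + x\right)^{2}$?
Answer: $\frac{136614025729312093462315201}{256} \approx 5.3365 \cdot 10^{23}$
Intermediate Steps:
$s{\left(L,x \right)} = \frac{\left(2 + x\right)^{2}}{2}$
$j{\left(X,u \right)} = -9$ ($j{\left(X,u \right)} = - 9 \cdot 1 \left(-3 + 4\right) = - 9 \cdot 1 \cdot 1 = \left(-9\right) 1 = -9$)
$y{\left(J \right)} = 5 J$ ($y{\left(J \right)} = J 1 \cdot 5 = J 5 = 5 J$)
$q{\left(t \right)} = \frac{\left(2 + t\right)^{8}}{16}$ ($q{\left(t \right)} = \left(\frac{\left(2 + t\right)^{2}}{2}\right)^{4} = \frac{\left(2 + t\right)^{8}}{16}$)
$q^{2}{\left(y{\left(j{\left(-5,-2 \right)} \right)} \right)} = \left(\frac{\left(2 + 5 \left(-9\right)\right)^{8}}{16}\right)^{2} = \left(\frac{\left(2 - 45\right)^{8}}{16}\right)^{2} = \left(\frac{\left(-43\right)^{8}}{16}\right)^{2} = \left(\frac{1}{16} \cdot 11688200277601\right)^{2} = \left(\frac{11688200277601}{16}\right)^{2} = \frac{136614025729312093462315201}{256}$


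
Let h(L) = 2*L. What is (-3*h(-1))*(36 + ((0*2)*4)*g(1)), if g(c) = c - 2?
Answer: 216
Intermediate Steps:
g(c) = -2 + c
(-3*h(-1))*(36 + ((0*2)*4)*g(1)) = (-6*(-1))*(36 + ((0*2)*4)*(-2 + 1)) = (-3*(-2))*(36 + (0*4)*(-1)) = 6*(36 + 0*(-1)) = 6*(36 + 0) = 6*36 = 216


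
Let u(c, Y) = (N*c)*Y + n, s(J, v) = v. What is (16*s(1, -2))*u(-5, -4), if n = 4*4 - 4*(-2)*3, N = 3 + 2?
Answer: -4480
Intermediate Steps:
N = 5
n = 40 (n = 16 + 8*3 = 16 + 24 = 40)
u(c, Y) = 40 + 5*Y*c (u(c, Y) = (5*c)*Y + 40 = 5*Y*c + 40 = 40 + 5*Y*c)
(16*s(1, -2))*u(-5, -4) = (16*(-2))*(40 + 5*(-4)*(-5)) = -32*(40 + 100) = -32*140 = -4480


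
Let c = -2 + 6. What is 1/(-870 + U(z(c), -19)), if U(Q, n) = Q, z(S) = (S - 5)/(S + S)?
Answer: -8/6961 ≈ -0.0011493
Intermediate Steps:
c = 4
z(S) = (-5 + S)/(2*S) (z(S) = (-5 + S)/((2*S)) = (-5 + S)*(1/(2*S)) = (-5 + S)/(2*S))
1/(-870 + U(z(c), -19)) = 1/(-870 + (½)*(-5 + 4)/4) = 1/(-870 + (½)*(¼)*(-1)) = 1/(-870 - ⅛) = 1/(-6961/8) = -8/6961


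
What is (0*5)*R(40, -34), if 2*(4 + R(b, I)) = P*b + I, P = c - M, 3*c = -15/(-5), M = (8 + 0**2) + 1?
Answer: 0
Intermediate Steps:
M = 9 (M = (8 + 0) + 1 = 8 + 1 = 9)
c = 1 (c = (-15/(-5))/3 = (-15*(-1/5))/3 = (1/3)*3 = 1)
P = -8 (P = 1 - 1*9 = 1 - 9 = -8)
R(b, I) = -4 + I/2 - 4*b (R(b, I) = -4 + (-8*b + I)/2 = -4 + (I - 8*b)/2 = -4 + (I/2 - 4*b) = -4 + I/2 - 4*b)
(0*5)*R(40, -34) = (0*5)*(-4 + (1/2)*(-34) - 4*40) = 0*(-4 - 17 - 160) = 0*(-181) = 0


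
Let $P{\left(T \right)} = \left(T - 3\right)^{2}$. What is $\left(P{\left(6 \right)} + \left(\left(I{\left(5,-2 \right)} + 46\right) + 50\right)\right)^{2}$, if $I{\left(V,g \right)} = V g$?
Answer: $9025$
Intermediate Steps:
$P{\left(T \right)} = \left(-3 + T\right)^{2}$ ($P{\left(T \right)} = \left(T + \left(-4 + 1\right)\right)^{2} = \left(T - 3\right)^{2} = \left(-3 + T\right)^{2}$)
$\left(P{\left(6 \right)} + \left(\left(I{\left(5,-2 \right)} + 46\right) + 50\right)\right)^{2} = \left(\left(-3 + 6\right)^{2} + \left(\left(5 \left(-2\right) + 46\right) + 50\right)\right)^{2} = \left(3^{2} + \left(\left(-10 + 46\right) + 50\right)\right)^{2} = \left(9 + \left(36 + 50\right)\right)^{2} = \left(9 + 86\right)^{2} = 95^{2} = 9025$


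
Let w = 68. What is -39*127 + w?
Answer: -4885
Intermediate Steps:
-39*127 + w = -39*127 + 68 = -4953 + 68 = -4885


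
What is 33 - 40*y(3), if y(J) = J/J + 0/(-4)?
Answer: -7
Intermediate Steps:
y(J) = 1 (y(J) = 1 + 0*(-¼) = 1 + 0 = 1)
33 - 40*y(3) = 33 - 40*1 = 33 - 40 = -7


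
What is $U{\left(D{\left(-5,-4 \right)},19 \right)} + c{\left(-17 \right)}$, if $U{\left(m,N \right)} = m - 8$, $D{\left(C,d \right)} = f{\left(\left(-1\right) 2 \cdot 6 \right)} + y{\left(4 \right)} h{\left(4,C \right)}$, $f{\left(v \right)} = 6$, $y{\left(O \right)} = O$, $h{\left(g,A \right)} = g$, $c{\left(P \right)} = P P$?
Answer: $303$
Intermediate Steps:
$c{\left(P \right)} = P^{2}$
$D{\left(C,d \right)} = 22$ ($D{\left(C,d \right)} = 6 + 4 \cdot 4 = 6 + 16 = 22$)
$U{\left(m,N \right)} = -8 + m$ ($U{\left(m,N \right)} = m - 8 = -8 + m$)
$U{\left(D{\left(-5,-4 \right)},19 \right)} + c{\left(-17 \right)} = \left(-8 + 22\right) + \left(-17\right)^{2} = 14 + 289 = 303$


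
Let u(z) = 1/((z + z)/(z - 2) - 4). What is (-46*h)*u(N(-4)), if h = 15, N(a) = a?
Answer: 1035/4 ≈ 258.75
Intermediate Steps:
u(z) = 1/(-4 + 2*z/(-2 + z)) (u(z) = 1/((2*z)/(-2 + z) - 4) = 1/(2*z/(-2 + z) - 4) = 1/(-4 + 2*z/(-2 + z)))
(-46*h)*u(N(-4)) = (-46*15)*((2 - 1*(-4))/(2*(-4 - 4))) = -345*(2 + 4)/(-8) = -345*(-1)*6/8 = -690*(-3/8) = 1035/4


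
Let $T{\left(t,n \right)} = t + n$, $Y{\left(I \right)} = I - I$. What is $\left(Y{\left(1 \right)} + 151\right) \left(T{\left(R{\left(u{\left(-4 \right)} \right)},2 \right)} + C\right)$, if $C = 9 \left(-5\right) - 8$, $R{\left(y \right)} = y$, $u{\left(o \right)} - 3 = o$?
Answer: $-7852$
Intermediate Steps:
$u{\left(o \right)} = 3 + o$
$Y{\left(I \right)} = 0$
$T{\left(t,n \right)} = n + t$
$C = -53$ ($C = -45 - 8 = -53$)
$\left(Y{\left(1 \right)} + 151\right) \left(T{\left(R{\left(u{\left(-4 \right)} \right)},2 \right)} + C\right) = \left(0 + 151\right) \left(\left(2 + \left(3 - 4\right)\right) - 53\right) = 151 \left(\left(2 - 1\right) - 53\right) = 151 \left(1 - 53\right) = 151 \left(-52\right) = -7852$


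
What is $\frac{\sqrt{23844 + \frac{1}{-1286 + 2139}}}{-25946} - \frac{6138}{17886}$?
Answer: $- \frac{93}{271} - \frac{\sqrt{17349109849}}{22131938} \approx -0.34912$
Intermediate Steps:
$\frac{\sqrt{23844 + \frac{1}{-1286 + 2139}}}{-25946} - \frac{6138}{17886} = \sqrt{23844 + \frac{1}{853}} \left(- \frac{1}{25946}\right) - \frac{93}{271} = \sqrt{\frac{20338933}{853}} \left(- \frac{1}{25946}\right) - \frac{93}{271} = \frac{\sqrt{17349109849}}{853} \left(- \frac{1}{25946}\right) - \frac{93}{271} = - \frac{\sqrt{17349109849}}{22131938} - \frac{93}{271} = - \frac{93}{271} - \frac{\sqrt{17349109849}}{22131938}$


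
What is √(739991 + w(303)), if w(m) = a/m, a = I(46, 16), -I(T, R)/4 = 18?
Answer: 13*√44666543/101 ≈ 860.23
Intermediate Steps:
I(T, R) = -72 (I(T, R) = -4*18 = -72)
a = -72
w(m) = -72/m
√(739991 + w(303)) = √(739991 - 72/303) = √(739991 - 72*1/303) = √(739991 - 24/101) = √(74739067/101) = 13*√44666543/101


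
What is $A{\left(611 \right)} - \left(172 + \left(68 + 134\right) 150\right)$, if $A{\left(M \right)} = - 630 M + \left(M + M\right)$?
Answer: $-414180$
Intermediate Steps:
$A{\left(M \right)} = - 628 M$ ($A{\left(M \right)} = - 630 M + 2 M = - 628 M$)
$A{\left(611 \right)} - \left(172 + \left(68 + 134\right) 150\right) = \left(-628\right) 611 - \left(172 + \left(68 + 134\right) 150\right) = -383708 - \left(172 + 202 \cdot 150\right) = -383708 - \left(172 + 30300\right) = -383708 - 30472 = -414180$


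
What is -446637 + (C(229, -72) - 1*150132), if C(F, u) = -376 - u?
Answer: -597073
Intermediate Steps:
-446637 + (C(229, -72) - 1*150132) = -446637 + ((-376 - 1*(-72)) - 1*150132) = -446637 + ((-376 + 72) - 150132) = -446637 + (-304 - 150132) = -446637 - 150436 = -597073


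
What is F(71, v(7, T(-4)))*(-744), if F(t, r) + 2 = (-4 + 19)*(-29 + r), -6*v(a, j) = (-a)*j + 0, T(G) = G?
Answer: 377208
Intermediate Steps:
v(a, j) = a*j/6 (v(a, j) = -((-a)*j + 0)/6 = -(-a*j + 0)/6 = -(-1)*a*j/6 = a*j/6)
F(t, r) = -437 + 15*r (F(t, r) = -2 + (-4 + 19)*(-29 + r) = -2 + 15*(-29 + r) = -2 + (-435 + 15*r) = -437 + 15*r)
F(71, v(7, T(-4)))*(-744) = (-437 + 15*((1/6)*7*(-4)))*(-744) = (-437 + 15*(-14/3))*(-744) = (-437 - 70)*(-744) = -507*(-744) = 377208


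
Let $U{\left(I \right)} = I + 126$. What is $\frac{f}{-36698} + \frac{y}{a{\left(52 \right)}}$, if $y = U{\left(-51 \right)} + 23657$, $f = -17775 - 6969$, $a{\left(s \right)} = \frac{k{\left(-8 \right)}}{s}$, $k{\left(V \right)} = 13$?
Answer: $\frac{1741846244}{18349} \approx 94929.0$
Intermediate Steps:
$a{\left(s \right)} = \frac{13}{s}$
$U{\left(I \right)} = 126 + I$
$f = -24744$ ($f = -17775 - 6969 = -24744$)
$y = 23732$ ($y = \left(126 - 51\right) + 23657 = 75 + 23657 = 23732$)
$\frac{f}{-36698} + \frac{y}{a{\left(52 \right)}} = - \frac{24744}{-36698} + \frac{23732}{13 \cdot \frac{1}{52}} = \left(-24744\right) \left(- \frac{1}{36698}\right) + \frac{23732}{13 \cdot \frac{1}{52}} = \frac{12372}{18349} + 23732 \frac{1}{\frac{1}{4}} = \frac{12372}{18349} + 23732 \cdot 4 = \frac{12372}{18349} + 94928 = \frac{1741846244}{18349}$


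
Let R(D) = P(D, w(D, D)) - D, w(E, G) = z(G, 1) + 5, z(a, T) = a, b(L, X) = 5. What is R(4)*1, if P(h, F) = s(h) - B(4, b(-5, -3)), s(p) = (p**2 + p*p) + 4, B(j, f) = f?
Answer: 27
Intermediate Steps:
s(p) = 4 + 2*p**2 (s(p) = (p**2 + p**2) + 4 = 2*p**2 + 4 = 4 + 2*p**2)
w(E, G) = 5 + G (w(E, G) = G + 5 = 5 + G)
P(h, F) = -1 + 2*h**2 (P(h, F) = (4 + 2*h**2) - 1*5 = (4 + 2*h**2) - 5 = -1 + 2*h**2)
R(D) = -1 - D + 2*D**2 (R(D) = (-1 + 2*D**2) - D = -1 - D + 2*D**2)
R(4)*1 = (-1 - 1*4 + 2*4**2)*1 = (-1 - 4 + 2*16)*1 = (-1 - 4 + 32)*1 = 27*1 = 27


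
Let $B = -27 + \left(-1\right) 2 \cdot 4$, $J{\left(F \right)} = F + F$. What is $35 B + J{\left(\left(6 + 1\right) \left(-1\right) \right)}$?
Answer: $-1239$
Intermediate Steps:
$J{\left(F \right)} = 2 F$
$B = -35$ ($B = -27 - 8 = -35$)
$35 B + J{\left(\left(6 + 1\right) \left(-1\right) \right)} = 35 \left(-35\right) + 2 \left(6 + 1\right) \left(-1\right) = -1225 + 2 \cdot 7 \left(-1\right) = -1225 + 2 \left(-7\right) = -1225 - 14 = -1239$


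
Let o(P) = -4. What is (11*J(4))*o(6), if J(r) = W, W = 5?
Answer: -220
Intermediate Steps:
J(r) = 5
(11*J(4))*o(6) = (11*5)*(-4) = 55*(-4) = -220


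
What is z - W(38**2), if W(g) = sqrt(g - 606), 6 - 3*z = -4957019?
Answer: 4957025/3 - sqrt(838) ≈ 1.6523e+6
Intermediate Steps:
z = 4957025/3 (z = 2 - 1/3*(-4957019) = 2 + 4957019/3 = 4957025/3 ≈ 1.6523e+6)
W(g) = sqrt(-606 + g)
z - W(38**2) = 4957025/3 - sqrt(-606 + 38**2) = 4957025/3 - sqrt(-606 + 1444) = 4957025/3 - sqrt(838)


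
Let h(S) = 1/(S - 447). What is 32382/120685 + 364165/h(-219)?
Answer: -29270202482268/120685 ≈ -2.4253e+8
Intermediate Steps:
h(S) = 1/(-447 + S)
32382/120685 + 364165/h(-219) = 32382/120685 + 364165/(1/(-447 - 219)) = 32382*(1/120685) + 364165/(1/(-666)) = 32382/120685 + 364165/(-1/666) = 32382/120685 + 364165*(-666) = 32382/120685 - 242533890 = -29270202482268/120685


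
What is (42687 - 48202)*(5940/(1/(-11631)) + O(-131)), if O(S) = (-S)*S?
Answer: 381115735015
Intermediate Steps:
O(S) = -S²
(42687 - 48202)*(5940/(1/(-11631)) + O(-131)) = (42687 - 48202)*(5940/(1/(-11631)) - 1*(-131)²) = -5515*(5940/(-1/11631) - 1*17161) = -5515*(5940*(-11631) - 17161) = -5515*(-69088140 - 17161) = -5515*(-69105301) = 381115735015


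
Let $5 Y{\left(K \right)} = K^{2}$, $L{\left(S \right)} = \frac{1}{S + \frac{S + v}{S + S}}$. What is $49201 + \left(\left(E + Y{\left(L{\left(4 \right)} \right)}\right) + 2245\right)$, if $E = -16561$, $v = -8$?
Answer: $\frac{8546829}{245} \approx 34885.0$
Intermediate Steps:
$L{\left(S \right)} = \frac{1}{S + \frac{-8 + S}{2 S}}$ ($L{\left(S \right)} = \frac{1}{S + \frac{S - 8}{S + S}} = \frac{1}{S + \frac{-8 + S}{2 S}}$)
$Y{\left(K \right)} = \frac{K^{2}}{5}$
$49201 + \left(\left(E + Y{\left(L{\left(4 \right)} \right)}\right) + 2245\right) = 49201 + \left(\left(-16561 + \frac{\left(2 \cdot 4 \frac{1}{-8 + 4 + 2 \cdot 4^{2}}\right)^{2}}{5}\right) + 2245\right) = 49201 + \left(\left(-16561 + \frac{\left(2 \cdot 4 \frac{1}{-8 + 4 + 2 \cdot 16}\right)^{2}}{5}\right) + 2245\right) = 49201 + \left(\left(-16561 + \frac{\left(2 \cdot 4 \frac{1}{-8 + 4 + 32}\right)^{2}}{5}\right) + 2245\right) = 49201 + \left(\left(-16561 + \frac{\left(2 \cdot 4 \cdot \frac{1}{28}\right)^{2}}{5}\right) + 2245\right) = 49201 + \left(\left(-16561 + \frac{\left(\frac{2}{7}\right)^{2}}{5}\right) + 2245\right) = 49201 + \left(\left(-16561 + \frac{1}{5} \cdot \frac{4}{49}\right) + 2245\right) = 49201 + \left(\left(-16561 + \frac{4}{245}\right) + 2245\right) = 49201 + \left(- \frac{4057441}{245} + 2245\right) = 49201 - \frac{3507416}{245} = \frac{8546829}{245}$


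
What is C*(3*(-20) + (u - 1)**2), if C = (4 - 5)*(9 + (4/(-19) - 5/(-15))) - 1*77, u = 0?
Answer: 289631/57 ≈ 5081.2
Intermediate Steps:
C = -4909/57 (C = -(9 + (4*(-1/19) - 5*(-1/15))) - 77 = -(9 + (-4/19 + 1/3)) - 77 = -(9 + 7/57) - 77 = -1*520/57 - 77 = -520/57 - 77 = -4909/57 ≈ -86.123)
C*(3*(-20) + (u - 1)**2) = -4909*(3*(-20) + (0 - 1)**2)/57 = -4909*(-60 + (-1)**2)/57 = -4909*(-60 + 1)/57 = -4909/57*(-59) = 289631/57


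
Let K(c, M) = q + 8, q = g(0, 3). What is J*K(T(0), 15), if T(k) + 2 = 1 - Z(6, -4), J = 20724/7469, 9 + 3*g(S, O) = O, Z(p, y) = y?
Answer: 11304/679 ≈ 16.648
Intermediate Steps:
g(S, O) = -3 + O/3
q = -2 (q = -3 + (⅓)*3 = -3 + 1 = -2)
J = 1884/679 (J = 20724*(1/7469) = 1884/679 ≈ 2.7747)
T(k) = 3 (T(k) = -2 + (1 - 1*(-4)) = -2 + (1 + 4) = -2 + 5 = 3)
K(c, M) = 6 (K(c, M) = -2 + 8 = 6)
J*K(T(0), 15) = (1884/679)*6 = 11304/679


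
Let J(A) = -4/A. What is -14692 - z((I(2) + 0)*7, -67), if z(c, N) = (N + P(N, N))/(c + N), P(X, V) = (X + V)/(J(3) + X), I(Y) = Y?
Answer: -159641913/10865 ≈ -14693.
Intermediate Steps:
P(X, V) = (V + X)/(-4/3 + X) (P(X, V) = (X + V)/(-4/3 + X) = (V + X)/(-4*⅓ + X) = (V + X)/(-4/3 + X))
z(c, N) = (N + 6*N/(-4 + 3*N))/(N + c) (z(c, N) = (N + 3*(N + N)/(-4 + 3*N))/(c + N) = (N + 3*(2*N)/(-4 + 3*N))/(N + c) = (N + 6*N/(-4 + 3*N))/(N + c))
-14692 - z((I(2) + 0)*7, -67) = -14692 - (-67)*(2 + 3*(-67))/((-4 + 3*(-67))*(-67 + (2 + 0)*7)) = -14692 - (-67)*(2 - 201)/((-4 - 201)*(-67 + 2*7)) = -14692 - (-67)*(-199)/((-205)*(-67 + 14)) = -14692 - (-67)*(-1)*(-199)/(205*(-53)) = -14692 - (-67)*(-1)*(-1)*(-199)/(205*53) = -14692 - 1*13333/10865 = -14692 - 13333/10865 = -159641913/10865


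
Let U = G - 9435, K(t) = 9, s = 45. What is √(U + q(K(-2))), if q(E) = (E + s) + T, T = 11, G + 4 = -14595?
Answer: I*√23969 ≈ 154.82*I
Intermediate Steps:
G = -14599 (G = -4 - 14595 = -14599)
q(E) = 56 + E (q(E) = (E + 45) + 11 = (45 + E) + 11 = 56 + E)
U = -24034 (U = -14599 - 9435 = -24034)
√(U + q(K(-2))) = √(-24034 + (56 + 9)) = √(-24034 + 65) = √(-23969) = I*√23969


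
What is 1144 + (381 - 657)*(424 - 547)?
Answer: 35092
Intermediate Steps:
1144 + (381 - 657)*(424 - 547) = 1144 - 276*(-123) = 1144 + 33948 = 35092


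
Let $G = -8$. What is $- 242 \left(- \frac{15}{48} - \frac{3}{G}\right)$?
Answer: $- \frac{121}{8} \approx -15.125$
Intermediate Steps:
$- 242 \left(- \frac{15}{48} - \frac{3}{G}\right) = - 242 \left(- \frac{15}{48} - \frac{3}{-8}\right) = - 242 \left(\left(-15\right) \frac{1}{48} - - \frac{3}{8}\right) = - 242 \left(- \frac{5}{16} + \frac{3}{8}\right) = \left(-242\right) \frac{1}{16} = - \frac{121}{8}$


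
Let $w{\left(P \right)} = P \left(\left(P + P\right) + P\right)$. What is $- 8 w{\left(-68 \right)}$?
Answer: $-110976$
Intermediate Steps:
$w{\left(P \right)} = 3 P^{2}$ ($w{\left(P \right)} = P \left(2 P + P\right) = P 3 P = 3 P^{2}$)
$- 8 w{\left(-68 \right)} = - 8 \cdot 3 \left(-68\right)^{2} = - 8 \cdot 3 \cdot 4624 = \left(-8\right) 13872 = -110976$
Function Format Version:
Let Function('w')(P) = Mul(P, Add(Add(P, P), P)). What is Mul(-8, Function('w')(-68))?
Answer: -110976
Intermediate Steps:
Function('w')(P) = Mul(3, Pow(P, 2)) (Function('w')(P) = Mul(P, Add(Mul(2, P), P)) = Mul(P, Mul(3, P)) = Mul(3, Pow(P, 2)))
Mul(-8, Function('w')(-68)) = Mul(-8, Mul(3, Pow(-68, 2))) = Mul(-8, Mul(3, 4624)) = Mul(-8, 13872) = -110976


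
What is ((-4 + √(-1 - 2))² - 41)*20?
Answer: -560 - 160*I*√3 ≈ -560.0 - 277.13*I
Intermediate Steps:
((-4 + √(-1 - 2))² - 41)*20 = ((-4 + √(-3))² - 41)*20 = ((-4 + I*√3)² - 41)*20 = (-41 + (-4 + I*√3)²)*20 = -820 + 20*(-4 + I*√3)²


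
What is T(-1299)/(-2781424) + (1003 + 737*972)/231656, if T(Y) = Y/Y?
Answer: 249412694869/80541694768 ≈ 3.0967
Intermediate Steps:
T(Y) = 1
T(-1299)/(-2781424) + (1003 + 737*972)/231656 = 1/(-2781424) + (1003 + 737*972)/231656 = 1*(-1/2781424) + (1003 + 716364)*(1/231656) = -1/2781424 + 717367*(1/231656) = -1/2781424 + 717367/231656 = 249412694869/80541694768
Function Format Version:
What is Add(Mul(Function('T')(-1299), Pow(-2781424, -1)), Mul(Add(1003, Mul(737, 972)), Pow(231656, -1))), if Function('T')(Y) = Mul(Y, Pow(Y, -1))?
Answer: Rational(249412694869, 80541694768) ≈ 3.0967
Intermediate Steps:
Function('T')(Y) = 1
Add(Mul(Function('T')(-1299), Pow(-2781424, -1)), Mul(Add(1003, Mul(737, 972)), Pow(231656, -1))) = Add(Mul(1, Pow(-2781424, -1)), Mul(Add(1003, Mul(737, 972)), Pow(231656, -1))) = Add(Mul(1, Rational(-1, 2781424)), Mul(Add(1003, 716364), Rational(1, 231656))) = Add(Rational(-1, 2781424), Mul(717367, Rational(1, 231656))) = Add(Rational(-1, 2781424), Rational(717367, 231656)) = Rational(249412694869, 80541694768)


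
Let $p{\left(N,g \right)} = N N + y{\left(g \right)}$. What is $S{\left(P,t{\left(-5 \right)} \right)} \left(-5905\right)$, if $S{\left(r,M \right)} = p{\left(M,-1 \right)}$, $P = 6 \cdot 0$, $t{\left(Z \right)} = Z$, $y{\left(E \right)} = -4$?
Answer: $-124005$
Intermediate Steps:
$P = 0$
$p{\left(N,g \right)} = -4 + N^{2}$ ($p{\left(N,g \right)} = N N - 4 = N^{2} - 4 = -4 + N^{2}$)
$S{\left(r,M \right)} = -4 + M^{2}$
$S{\left(P,t{\left(-5 \right)} \right)} \left(-5905\right) = \left(-4 + \left(-5\right)^{2}\right) \left(-5905\right) = \left(-4 + 25\right) \left(-5905\right) = 21 \left(-5905\right) = -124005$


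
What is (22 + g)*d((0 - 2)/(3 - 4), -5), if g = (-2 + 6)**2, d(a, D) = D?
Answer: -190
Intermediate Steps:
g = 16 (g = 4**2 = 16)
(22 + g)*d((0 - 2)/(3 - 4), -5) = (22 + 16)*(-5) = 38*(-5) = -190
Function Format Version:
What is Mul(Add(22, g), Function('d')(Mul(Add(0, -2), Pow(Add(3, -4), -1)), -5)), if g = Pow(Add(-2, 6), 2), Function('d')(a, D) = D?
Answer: -190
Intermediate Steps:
g = 16 (g = Pow(4, 2) = 16)
Mul(Add(22, g), Function('d')(Mul(Add(0, -2), Pow(Add(3, -4), -1)), -5)) = Mul(Add(22, 16), -5) = Mul(38, -5) = -190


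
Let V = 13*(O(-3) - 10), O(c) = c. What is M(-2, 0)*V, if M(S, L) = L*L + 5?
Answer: -845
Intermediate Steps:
M(S, L) = 5 + L**2 (M(S, L) = L**2 + 5 = 5 + L**2)
V = -169 (V = 13*(-3 - 10) = 13*(-13) = -169)
M(-2, 0)*V = (5 + 0**2)*(-169) = (5 + 0)*(-169) = 5*(-169) = -845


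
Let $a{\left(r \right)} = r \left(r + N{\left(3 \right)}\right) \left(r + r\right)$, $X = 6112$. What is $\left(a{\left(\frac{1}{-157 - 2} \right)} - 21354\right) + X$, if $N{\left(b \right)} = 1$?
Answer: $- \frac{61267947002}{4019679} \approx -15242.0$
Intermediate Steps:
$a{\left(r \right)} = 2 r^{2} \left(1 + r\right)$ ($a{\left(r \right)} = r \left(r + 1\right) \left(r + r\right) = r \left(1 + r\right) 2 r = r 2 r \left(1 + r\right) = 2 r^{2} \left(1 + r\right)$)
$\left(a{\left(\frac{1}{-157 - 2} \right)} - 21354\right) + X = \left(2 \left(\frac{1}{-157 - 2}\right)^{2} \left(1 + \frac{1}{-157 - 2}\right) - 21354\right) + 6112 = \left(2 \left(\frac{1}{-159}\right)^{2} \left(1 + \frac{1}{-159}\right) - 21354\right) + 6112 = \left(2 \left(- \frac{1}{159}\right)^{2} \left(1 - \frac{1}{159}\right) - 21354\right) + 6112 = \left(2 \cdot \frac{1}{25281} \cdot \frac{158}{159} - 21354\right) + 6112 = \left(\frac{316}{4019679} - 21354\right) + 6112 = - \frac{85836225050}{4019679} + 6112 = - \frac{61267947002}{4019679}$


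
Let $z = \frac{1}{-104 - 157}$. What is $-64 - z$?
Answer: $- \frac{16703}{261} \approx -63.996$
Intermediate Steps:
$z = - \frac{1}{261}$ ($z = \frac{1}{-261} = - \frac{1}{261} \approx -0.0038314$)
$-64 - z = -64 - - \frac{1}{261} = -64 + \frac{1}{261} = - \frac{16703}{261}$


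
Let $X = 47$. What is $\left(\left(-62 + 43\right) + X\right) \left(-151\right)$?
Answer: $-4228$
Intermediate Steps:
$\left(\left(-62 + 43\right) + X\right) \left(-151\right) = \left(\left(-62 + 43\right) + 47\right) \left(-151\right) = \left(-19 + 47\right) \left(-151\right) = 28 \left(-151\right) = -4228$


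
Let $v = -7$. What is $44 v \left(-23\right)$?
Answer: $7084$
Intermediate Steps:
$44 v \left(-23\right) = 44 \left(-7\right) \left(-23\right) = \left(-308\right) \left(-23\right) = 7084$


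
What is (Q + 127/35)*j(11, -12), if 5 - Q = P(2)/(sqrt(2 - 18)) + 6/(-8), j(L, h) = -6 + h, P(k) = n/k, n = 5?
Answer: -11817/70 - 45*I/4 ≈ -168.81 - 11.25*I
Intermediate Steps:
P(k) = 5/k
Q = 23/4 + 5*I/8 (Q = 5 - ((5/2)/(sqrt(2 - 18)) + 6/(-8)) = 5 - ((5*(1/2))/(sqrt(-16)) + 6*(-1/8)) = 5 - (5/(2*((4*I))) - 3/4) = 5 - (5*(-I/4)/2 - 3/4) = 5 - (-5*I/8 - 3/4) = 5 - (-3/4 - 5*I/8) = 5 + (3/4 + 5*I/8) = 23/4 + 5*I/8 ≈ 5.75 + 0.625*I)
(Q + 127/35)*j(11, -12) = ((23/4 + 5*I/8) + 127/35)*(-6 - 12) = ((23/4 + 5*I/8) + 127*(1/35))*(-18) = ((23/4 + 5*I/8) + 127/35)*(-18) = (1313/140 + 5*I/8)*(-18) = -11817/70 - 45*I/4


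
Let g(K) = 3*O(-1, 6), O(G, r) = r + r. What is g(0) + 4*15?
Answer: 96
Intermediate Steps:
O(G, r) = 2*r
g(K) = 36 (g(K) = 3*(2*6) = 3*12 = 36)
g(0) + 4*15 = 36 + 4*15 = 36 + 60 = 96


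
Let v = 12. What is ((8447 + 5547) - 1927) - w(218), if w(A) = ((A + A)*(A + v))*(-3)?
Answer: 312907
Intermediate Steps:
w(A) = -6*A*(12 + A) (w(A) = ((A + A)*(A + 12))*(-3) = ((2*A)*(12 + A))*(-3) = (2*A*(12 + A))*(-3) = -6*A*(12 + A))
((8447 + 5547) - 1927) - w(218) = ((8447 + 5547) - 1927) - (-6)*218*(12 + 218) = (13994 - 1927) - (-6)*218*230 = 12067 - 1*(-300840) = 12067 + 300840 = 312907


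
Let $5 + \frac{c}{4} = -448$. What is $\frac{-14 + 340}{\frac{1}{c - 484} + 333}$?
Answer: $\frac{748496}{764567} \approx 0.97898$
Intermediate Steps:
$c = -1812$ ($c = -20 + 4 \left(-448\right) = -20 - 1792 = -1812$)
$\frac{-14 + 340}{\frac{1}{c - 484} + 333} = \frac{-14 + 340}{\frac{1}{-1812 - 484} + 333} = \frac{326}{\frac{1}{-2296} + 333} = \frac{326}{- \frac{1}{2296} + 333} = \frac{326}{\frac{764567}{2296}} = 326 \cdot \frac{2296}{764567} = \frac{748496}{764567}$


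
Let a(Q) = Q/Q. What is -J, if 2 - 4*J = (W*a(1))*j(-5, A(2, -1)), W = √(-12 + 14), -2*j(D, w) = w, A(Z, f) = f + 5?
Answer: -½ - √2/2 ≈ -1.2071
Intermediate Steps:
A(Z, f) = 5 + f
j(D, w) = -w/2
W = √2 ≈ 1.4142
a(Q) = 1
J = ½ + √2/2 (J = ½ - √2*1*(-(5 - 1)/2)/4 = ½ - √2*(-½*4)/4 = ½ - √2*(-2)/4 = ½ - (-1)*√2/2 = ½ + √2/2 ≈ 1.2071)
-J = -(½ + √2/2) = -½ - √2/2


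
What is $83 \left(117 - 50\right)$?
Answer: $5561$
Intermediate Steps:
$83 \left(117 - 50\right) = 83 \cdot 67 = 5561$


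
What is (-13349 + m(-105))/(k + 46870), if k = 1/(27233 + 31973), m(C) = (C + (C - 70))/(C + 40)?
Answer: -10271116086/36074807873 ≈ -0.28472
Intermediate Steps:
m(C) = (-70 + 2*C)/(40 + C) (m(C) = (C + (-70 + C))/(40 + C) = (-70 + 2*C)/(40 + C))
k = 1/59206 ≈ 1.6890e-5
(-13349 + m(-105))/(k + 46870) = (-13349 + 2*(-35 - 105)/(40 - 105))/(1/59206 + 46870) = (-13349 + 2*(-140)/(-65))/(2774985221/59206) = (-13349 + 2*(-1/65)*(-140))*(59206/2774985221) = (-13349 + 56/13)*(59206/2774985221) = -173481/13*59206/2774985221 = -10271116086/36074807873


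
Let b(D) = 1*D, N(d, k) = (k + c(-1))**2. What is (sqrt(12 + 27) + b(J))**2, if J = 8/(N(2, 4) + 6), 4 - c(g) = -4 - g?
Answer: 629095/16129 + 16*sqrt(39)/127 ≈ 39.791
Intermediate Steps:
c(g) = 8 + g (c(g) = 4 - (-4 - g) = 4 + (4 + g) = 8 + g)
N(d, k) = (7 + k)**2 (N(d, k) = (k + (8 - 1))**2 = (k + 7)**2 = (7 + k)**2)
J = 8/127 (J = 8/((7 + 4)**2 + 6) = 8/(11**2 + 6) = 8/(121 + 6) = 8/127 ≈ 0.062992)
b(D) = D
(sqrt(12 + 27) + b(J))**2 = (sqrt(12 + 27) + 8/127)**2 = (sqrt(39) + 8/127)**2 = (8/127 + sqrt(39))**2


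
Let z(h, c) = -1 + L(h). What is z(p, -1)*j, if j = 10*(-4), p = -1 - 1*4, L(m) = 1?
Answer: 0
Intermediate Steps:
p = -5 (p = -1 - 4 = -5)
z(h, c) = 0 (z(h, c) = -1 + 1 = 0)
j = -40
z(p, -1)*j = 0*(-40) = 0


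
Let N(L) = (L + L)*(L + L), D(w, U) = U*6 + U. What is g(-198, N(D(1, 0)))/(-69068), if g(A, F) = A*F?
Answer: 0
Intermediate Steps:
D(w, U) = 7*U (D(w, U) = 6*U + U = 7*U)
N(L) = 4*L² (N(L) = (2*L)*(2*L) = 4*L²)
g(-198, N(D(1, 0)))/(-69068) = -792*(7*0)²/(-69068) = -792*0²*(-1/69068) = -792*0*(-1/69068) = -198*0*(-1/69068) = 0*(-1/69068) = 0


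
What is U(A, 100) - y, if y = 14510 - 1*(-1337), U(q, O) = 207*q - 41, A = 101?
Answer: 5019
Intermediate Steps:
U(q, O) = -41 + 207*q
y = 15847 (y = 14510 + 1337 = 15847)
U(A, 100) - y = (-41 + 207*101) - 1*15847 = (-41 + 20907) - 15847 = 20866 - 15847 = 5019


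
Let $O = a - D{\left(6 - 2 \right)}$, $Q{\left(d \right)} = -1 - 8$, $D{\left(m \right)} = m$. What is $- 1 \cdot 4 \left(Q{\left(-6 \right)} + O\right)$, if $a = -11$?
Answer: $96$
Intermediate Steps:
$Q{\left(d \right)} = -9$ ($Q{\left(d \right)} = -1 - 8 = -9$)
$O = -15$ ($O = -11 - \left(6 - 2\right) = -11 - 4 = -15$)
$- 1 \cdot 4 \left(Q{\left(-6 \right)} + O\right) = - 1 \cdot 4 \left(-9 - 15\right) = - 4 \left(-24\right) = \left(-1\right) \left(-96\right) = 96$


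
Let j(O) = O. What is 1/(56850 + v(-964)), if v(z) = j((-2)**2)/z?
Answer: 241/13700849 ≈ 1.7590e-5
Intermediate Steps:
v(z) = 4/z (v(z) = (-2)**2/z = 4/z)
1/(56850 + v(-964)) = 1/(56850 + 4/(-964)) = 1/(56850 + 4*(-1/964)) = 1/(56850 - 1/241) = 1/(13700849/241) = 241/13700849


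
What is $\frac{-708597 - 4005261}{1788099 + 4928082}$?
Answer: $- \frac{1571286}{2238727} \approx -0.70187$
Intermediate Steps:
$\frac{-708597 - 4005261}{1788099 + 4928082} = - \frac{4713858}{6716181} = \left(-4713858\right) \frac{1}{6716181} = - \frac{1571286}{2238727}$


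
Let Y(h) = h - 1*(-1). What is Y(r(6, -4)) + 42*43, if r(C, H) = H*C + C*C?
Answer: 1819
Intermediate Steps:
r(C, H) = C**2 + C*H (r(C, H) = C*H + C**2 = C**2 + C*H)
Y(h) = 1 + h (Y(h) = h + 1 = 1 + h)
Y(r(6, -4)) + 42*43 = (1 + 6*(6 - 4)) + 42*43 = (1 + 6*2) + 1806 = (1 + 12) + 1806 = 13 + 1806 = 1819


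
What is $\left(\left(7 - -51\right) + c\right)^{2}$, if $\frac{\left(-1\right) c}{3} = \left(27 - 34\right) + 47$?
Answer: $3844$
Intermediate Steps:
$c = -120$ ($c = - 3 \left(\left(27 - 34\right) + 47\right) = - 3 \left(-7 + 47\right) = \left(-3\right) 40 = -120$)
$\left(\left(7 - -51\right) + c\right)^{2} = \left(\left(7 - -51\right) - 120\right)^{2} = \left(\left(7 + 51\right) - 120\right)^{2} = \left(58 - 120\right)^{2} = \left(-62\right)^{2} = 3844$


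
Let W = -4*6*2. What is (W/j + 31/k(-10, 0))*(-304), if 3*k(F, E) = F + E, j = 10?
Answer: 21432/5 ≈ 4286.4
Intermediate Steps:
W = -48 (W = -24*2 = -48)
k(F, E) = E/3 + F/3 (k(F, E) = (F + E)/3 = (E + F)/3 = E/3 + F/3)
(W/j + 31/k(-10, 0))*(-304) = (-48/10 + 31/((⅓)*0 + (⅓)*(-10)))*(-304) = (-48*⅒ + 31/(0 - 10/3))*(-304) = (-24/5 + 31/(-10/3))*(-304) = (-24/5 + 31*(-3/10))*(-304) = (-24/5 - 93/10)*(-304) = -141/10*(-304) = 21432/5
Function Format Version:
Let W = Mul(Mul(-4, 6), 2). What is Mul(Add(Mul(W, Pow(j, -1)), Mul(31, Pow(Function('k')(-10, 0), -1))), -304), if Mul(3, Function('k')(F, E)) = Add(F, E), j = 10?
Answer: Rational(21432, 5) ≈ 4286.4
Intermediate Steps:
W = -48 (W = Mul(-24, 2) = -48)
Function('k')(F, E) = Add(Mul(Rational(1, 3), E), Mul(Rational(1, 3), F)) (Function('k')(F, E) = Mul(Rational(1, 3), Add(F, E)) = Mul(Rational(1, 3), Add(E, F)) = Add(Mul(Rational(1, 3), E), Mul(Rational(1, 3), F)))
Mul(Add(Mul(W, Pow(j, -1)), Mul(31, Pow(Function('k')(-10, 0), -1))), -304) = Mul(Add(Mul(-48, Pow(10, -1)), Mul(31, Pow(Add(Mul(Rational(1, 3), 0), Mul(Rational(1, 3), -10)), -1))), -304) = Mul(Add(Mul(-48, Rational(1, 10)), Mul(31, Pow(Add(0, Rational(-10, 3)), -1))), -304) = Mul(Add(Rational(-24, 5), Mul(31, Pow(Rational(-10, 3), -1))), -304) = Mul(Add(Rational(-24, 5), Mul(31, Rational(-3, 10))), -304) = Mul(Add(Rational(-24, 5), Rational(-93, 10)), -304) = Mul(Rational(-141, 10), -304) = Rational(21432, 5)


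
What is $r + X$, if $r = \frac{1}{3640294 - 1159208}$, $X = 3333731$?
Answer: $\frac{8271273311867}{2481086} \approx 3.3337 \cdot 10^{6}$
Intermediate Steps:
$r = \frac{1}{2481086} \approx 4.0305 \cdot 10^{-7}$
$r + X = \frac{1}{2481086} + 3333731 = \frac{8271273311867}{2481086}$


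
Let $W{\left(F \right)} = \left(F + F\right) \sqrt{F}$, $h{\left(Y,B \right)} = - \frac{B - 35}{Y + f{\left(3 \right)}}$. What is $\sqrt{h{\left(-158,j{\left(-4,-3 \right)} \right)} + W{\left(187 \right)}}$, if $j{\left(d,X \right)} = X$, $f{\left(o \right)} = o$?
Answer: $\frac{\sqrt{-5890 + 8985350 \sqrt{187}}}{155} \approx 71.513$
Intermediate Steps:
$h{\left(Y,B \right)} = - \frac{-35 + B}{3 + Y}$ ($h{\left(Y,B \right)} = - \frac{B - 35}{Y + 3} = - \frac{-35 + B}{3 + Y}$)
$W{\left(F \right)} = 2 F^{\frac{3}{2}}$ ($W{\left(F \right)} = 2 F \sqrt{F} = 2 F^{\frac{3}{2}}$)
$\sqrt{h{\left(-158,j{\left(-4,-3 \right)} \right)} + W{\left(187 \right)}} = \sqrt{\frac{35 - -3}{3 - 158} + 2 \cdot 187^{\frac{3}{2}}} = \sqrt{\frac{35 + 3}{-155} + 2 \cdot 187 \sqrt{187}} = \sqrt{\left(- \frac{1}{155}\right) 38 + 374 \sqrt{187}} = \sqrt{- \frac{38}{155} + 374 \sqrt{187}}$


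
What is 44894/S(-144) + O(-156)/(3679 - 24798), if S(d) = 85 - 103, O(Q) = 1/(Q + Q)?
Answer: -49302052069/19767384 ≈ -2494.1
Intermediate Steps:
O(Q) = 1/(2*Q)
S(d) = -18
44894/S(-144) + O(-156)/(3679 - 24798) = 44894/(-18) + ((½)/(-156))/(3679 - 24798) = 44894*(-1/18) + ((½)*(-1/156))/(-21119) = -22447/9 - 1/312*(-1/21119) = -22447/9 + 1/6589128 = -49302052069/19767384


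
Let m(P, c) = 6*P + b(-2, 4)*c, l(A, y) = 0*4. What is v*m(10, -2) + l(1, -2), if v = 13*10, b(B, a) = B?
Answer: 8320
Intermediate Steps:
l(A, y) = 0
m(P, c) = -2*c + 6*P (m(P, c) = 6*P - 2*c = -2*c + 6*P)
v = 130
v*m(10, -2) + l(1, -2) = 130*(-2*(-2) + 6*10) + 0 = 130*(4 + 60) + 0 = 130*64 + 0 = 8320 + 0 = 8320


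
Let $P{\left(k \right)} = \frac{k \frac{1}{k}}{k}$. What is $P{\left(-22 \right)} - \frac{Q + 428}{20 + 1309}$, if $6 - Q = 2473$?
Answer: $\frac{43529}{29238} \approx 1.4888$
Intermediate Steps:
$Q = -2467$ ($Q = 6 - 2473 = -2467$)
$P{\left(k \right)} = \frac{1}{k}$ ($P{\left(k \right)} = 1 \frac{1}{k} = \frac{1}{k}$)
$P{\left(-22 \right)} - \frac{Q + 428}{20 + 1309} = \frac{1}{-22} - \frac{-2467 + 428}{20 + 1309} = - \frac{1}{22} - - \frac{2039}{1329} = - \frac{1}{22} + \frac{2039}{1329} = \frac{43529}{29238}$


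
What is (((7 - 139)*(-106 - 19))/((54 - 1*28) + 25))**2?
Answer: 30250000/289 ≈ 1.0467e+5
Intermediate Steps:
(((7 - 139)*(-106 - 19))/((54 - 1*28) + 25))**2 = ((-132*(-125))/((54 - 28) + 25))**2 = (16500/(26 + 25))**2 = (16500/51)**2 = (16500*(1/51))**2 = (5500/17)**2 = 30250000/289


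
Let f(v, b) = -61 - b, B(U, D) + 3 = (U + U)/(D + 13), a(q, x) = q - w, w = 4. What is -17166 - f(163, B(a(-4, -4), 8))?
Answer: -359284/21 ≈ -17109.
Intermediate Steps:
a(q, x) = -4 + q (a(q, x) = q - 1*4 = q - 4 = -4 + q)
B(U, D) = -3 + 2*U/(13 + D) (B(U, D) = -3 + (U + U)/(D + 13) = -3 + (2*U)/(13 + D) = -3 + 2*U/(13 + D))
-17166 - f(163, B(a(-4, -4), 8)) = -17166 - (-61 - (-39 - 3*8 + 2*(-4 - 4))/(13 + 8)) = -17166 - (-61 - (-39 - 24 + 2*(-8))/21) = -17166 - (-61 - (-39 - 24 - 16)/21) = -17166 - (-61 - (-79)/21) = -17166 - (-61 - 1*(-79/21)) = -17166 - (-61 + 79/21) = -17166 - 1*(-1202/21) = -17166 + 1202/21 = -359284/21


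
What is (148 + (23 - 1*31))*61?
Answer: 8540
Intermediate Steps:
(148 + (23 - 1*31))*61 = (148 + (23 - 31))*61 = (148 - 8)*61 = 140*61 = 8540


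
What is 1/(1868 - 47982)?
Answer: -1/46114 ≈ -2.1685e-5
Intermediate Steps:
1/(1868 - 47982) = 1/(-46114) = -1/46114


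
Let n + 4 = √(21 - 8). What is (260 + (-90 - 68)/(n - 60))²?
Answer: 1148524067396/16670889 + 338654672*√13/16670889 ≈ 68967.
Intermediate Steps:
n = -4 + √13 (n = -4 + √(21 - 8) = -4 + √13 ≈ -0.39445)
(260 + (-90 - 68)/(n - 60))² = (260 + (-90 - 68)/((-4 + √13) - 60))² = (260 - 158/(-64 + √13))²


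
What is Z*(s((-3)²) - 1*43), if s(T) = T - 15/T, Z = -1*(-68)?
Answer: -7276/3 ≈ -2425.3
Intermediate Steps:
Z = 68
Z*(s((-3)²) - 1*43) = 68*(((-3)² - 15/((-3)²)) - 1*43) = 68*((9 - 15/9) - 43) = 68*((9 - 15*⅑) - 43) = 68*((9 - 5/3) - 43) = 68*(22/3 - 43) = 68*(-107/3) = -7276/3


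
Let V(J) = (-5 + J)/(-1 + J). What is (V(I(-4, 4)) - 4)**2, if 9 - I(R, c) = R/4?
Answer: 961/81 ≈ 11.864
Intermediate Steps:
I(R, c) = 9 - R/4
V(J) = (-5 + J)/(-1 + J)
(V(I(-4, 4)) - 4)**2 = ((-5 + (9 - 1/4*(-4)))/(-1 + (9 - 1/4*(-4))) - 4)**2 = ((-5 + (9 + 1))/(-1 + (9 + 1)) - 4)**2 = ((-5 + 10)/(-1 + 10) - 4)**2 = (5/9 - 4)**2 = (-31/9)**2 = 961/81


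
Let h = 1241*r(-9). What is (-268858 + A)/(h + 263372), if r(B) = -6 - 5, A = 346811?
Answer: 77953/249721 ≈ 0.31216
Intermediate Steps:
r(B) = -11
h = -13651 (h = 1241*(-11) = -13651)
(-268858 + A)/(h + 263372) = (-268858 + 346811)/(-13651 + 263372) = 77953/249721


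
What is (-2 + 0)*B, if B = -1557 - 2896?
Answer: 8906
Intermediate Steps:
B = -4453
(-2 + 0)*B = (-2 + 0)*(-4453) = -2*(-4453) = 8906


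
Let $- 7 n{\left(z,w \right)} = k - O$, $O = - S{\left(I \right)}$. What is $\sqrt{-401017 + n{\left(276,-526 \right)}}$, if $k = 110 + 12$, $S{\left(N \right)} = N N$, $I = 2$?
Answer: $i \sqrt{401035} \approx 633.27 i$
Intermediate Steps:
$S{\left(N \right)} = N^{2}$
$k = 122$
$O = -4$ ($O = - 2^{2} = \left(-1\right) 4 = -4$)
$n{\left(z,w \right)} = -18$ ($n{\left(z,w \right)} = - \frac{122 - -4}{7} = - \frac{122 + 4}{7} = \left(- \frac{1}{7}\right) 126 = -18$)
$\sqrt{-401017 + n{\left(276,-526 \right)}} = \sqrt{-401017 - 18} = \sqrt{-401035} = i \sqrt{401035}$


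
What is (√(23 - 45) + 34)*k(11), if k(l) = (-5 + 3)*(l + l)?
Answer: -1496 - 44*I*√22 ≈ -1496.0 - 206.38*I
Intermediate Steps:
k(l) = -4*l
(√(23 - 45) + 34)*k(11) = (√(23 - 45) + 34)*(-4*11) = (√(-22) + 34)*(-44) = (I*√22 + 34)*(-44) = (34 + I*√22)*(-44) = -1496 - 44*I*√22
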